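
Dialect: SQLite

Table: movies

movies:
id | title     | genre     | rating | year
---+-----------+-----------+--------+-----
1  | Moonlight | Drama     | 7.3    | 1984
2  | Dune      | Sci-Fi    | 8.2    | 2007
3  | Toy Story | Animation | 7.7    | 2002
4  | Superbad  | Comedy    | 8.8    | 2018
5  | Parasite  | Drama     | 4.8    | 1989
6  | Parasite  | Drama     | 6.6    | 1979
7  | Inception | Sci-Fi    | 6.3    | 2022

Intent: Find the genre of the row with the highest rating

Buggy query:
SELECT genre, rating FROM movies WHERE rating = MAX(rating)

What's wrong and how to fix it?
Bug: WHERE is evaluated per row; an aggregate over the whole table isn't defined there

Fix: Wrap MAX in a scalar subquery so WHERE compares against a single value

Corrected query:
SELECT genre, rating FROM movies WHERE rating = (SELECT MAX(rating) FROM movies)

Result:
genre  | rating
-------+-------
Comedy | 8.8   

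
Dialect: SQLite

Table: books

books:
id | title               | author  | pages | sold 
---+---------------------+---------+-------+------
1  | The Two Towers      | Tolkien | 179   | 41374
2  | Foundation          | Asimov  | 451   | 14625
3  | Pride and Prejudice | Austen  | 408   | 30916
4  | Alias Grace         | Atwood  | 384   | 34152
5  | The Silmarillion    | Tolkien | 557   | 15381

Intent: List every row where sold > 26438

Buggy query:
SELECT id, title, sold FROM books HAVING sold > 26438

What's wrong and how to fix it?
Bug: This is a non-aggregate query (no GROUP BY, no aggregates), so in SQLite the HAVING clause is invalid here; a row-level condition belongs in WHERE

Fix: Replace HAVING with WHERE since the condition applies to individual rows

Corrected query:
SELECT id, title, sold FROM books WHERE sold > 26438

Result:
id | title               | sold 
---+---------------------+------
1  | The Two Towers      | 41374
3  | Pride and Prejudice | 30916
4  | Alias Grace         | 34152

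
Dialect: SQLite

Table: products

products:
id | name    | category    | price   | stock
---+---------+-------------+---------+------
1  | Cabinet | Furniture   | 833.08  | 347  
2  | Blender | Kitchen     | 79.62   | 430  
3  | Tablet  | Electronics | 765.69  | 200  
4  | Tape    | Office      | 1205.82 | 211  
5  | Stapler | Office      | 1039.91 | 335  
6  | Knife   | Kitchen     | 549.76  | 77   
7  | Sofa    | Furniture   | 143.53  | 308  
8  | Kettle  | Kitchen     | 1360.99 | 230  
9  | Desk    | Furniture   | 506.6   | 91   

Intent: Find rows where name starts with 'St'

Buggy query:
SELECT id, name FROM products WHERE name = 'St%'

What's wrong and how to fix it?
Bug: '=' compares the literal string including the % character; pattern matching needs LIKE

Fix: Use LIKE for wildcard pattern matching

Corrected query:
SELECT id, name FROM products WHERE name LIKE 'St%'

Result:
id | name   
---+--------
5  | Stapler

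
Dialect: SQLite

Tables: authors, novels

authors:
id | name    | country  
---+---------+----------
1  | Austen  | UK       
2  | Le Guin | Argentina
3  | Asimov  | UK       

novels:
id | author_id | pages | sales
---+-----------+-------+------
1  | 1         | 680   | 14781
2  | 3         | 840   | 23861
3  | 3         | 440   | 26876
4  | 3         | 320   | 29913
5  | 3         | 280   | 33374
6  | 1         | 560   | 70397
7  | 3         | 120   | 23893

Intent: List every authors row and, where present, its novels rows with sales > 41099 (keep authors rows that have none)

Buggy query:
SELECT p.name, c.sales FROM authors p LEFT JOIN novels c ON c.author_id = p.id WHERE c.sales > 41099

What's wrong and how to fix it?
Bug: Filtering c.sales in WHERE discards the NULL rows produced by LEFT JOIN, turning it into an inner join

Fix: Put 'c.sales > 41099' in the JOIN's ON clause instead of WHERE

Corrected query:
SELECT p.name, c.sales FROM authors p LEFT JOIN novels c ON c.author_id = p.id AND c.sales > 41099

Result:
name    | sales
--------+------
Austen  | 70397
Le Guin | NULL 
Asimov  | NULL 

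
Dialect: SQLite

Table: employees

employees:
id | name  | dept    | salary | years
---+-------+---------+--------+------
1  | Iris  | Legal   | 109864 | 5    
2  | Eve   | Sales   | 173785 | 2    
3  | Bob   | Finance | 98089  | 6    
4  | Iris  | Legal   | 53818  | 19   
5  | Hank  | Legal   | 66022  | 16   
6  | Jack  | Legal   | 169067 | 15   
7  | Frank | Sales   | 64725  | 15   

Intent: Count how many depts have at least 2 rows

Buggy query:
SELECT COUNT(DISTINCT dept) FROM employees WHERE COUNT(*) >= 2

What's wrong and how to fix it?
Bug: COUNT(*) cannot appear in WHERE; the per-group count doesn't exist yet

Fix: Use a subquery that GROUPs and filters with HAVING, then count its rows

Corrected query:
SELECT COUNT(*) FROM (SELECT dept FROM employees GROUP BY dept HAVING COUNT(*) >= 2)

Result:
COUNT(*)
--------
2       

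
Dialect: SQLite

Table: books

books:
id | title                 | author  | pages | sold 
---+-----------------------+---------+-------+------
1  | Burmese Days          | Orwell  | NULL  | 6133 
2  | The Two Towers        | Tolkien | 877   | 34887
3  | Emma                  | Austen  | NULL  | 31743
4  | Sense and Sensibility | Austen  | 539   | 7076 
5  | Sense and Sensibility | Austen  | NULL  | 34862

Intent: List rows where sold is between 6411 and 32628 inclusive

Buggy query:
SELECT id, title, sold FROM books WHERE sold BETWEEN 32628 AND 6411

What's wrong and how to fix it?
Bug: BETWEEN expects the lower bound first; with 32628 AND 6411 the range is empty

Fix: Swap the bounds so the smaller value comes first

Corrected query:
SELECT id, title, sold FROM books WHERE sold BETWEEN 6411 AND 32628

Result:
id | title                 | sold 
---+-----------------------+------
3  | Emma                  | 31743
4  | Sense and Sensibility | 7076 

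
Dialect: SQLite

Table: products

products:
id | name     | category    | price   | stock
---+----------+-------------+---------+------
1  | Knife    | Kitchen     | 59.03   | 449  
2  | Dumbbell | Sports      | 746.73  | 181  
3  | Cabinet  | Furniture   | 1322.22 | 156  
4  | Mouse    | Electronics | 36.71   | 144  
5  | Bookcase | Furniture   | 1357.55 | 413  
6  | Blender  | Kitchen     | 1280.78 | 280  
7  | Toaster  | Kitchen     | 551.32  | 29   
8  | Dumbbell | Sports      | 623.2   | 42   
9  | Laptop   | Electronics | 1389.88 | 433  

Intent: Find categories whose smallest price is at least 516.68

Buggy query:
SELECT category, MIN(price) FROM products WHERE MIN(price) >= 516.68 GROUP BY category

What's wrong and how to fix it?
Bug: Aggregates like MIN are computed per group after WHERE runs

Fix: Replace WHERE with HAVING after the GROUP BY

Corrected query:
SELECT category, MIN(price) FROM products GROUP BY category HAVING MIN(price) >= 516.68

Result:
category  | MIN(price)
----------+-----------
Furniture | 1322.22   
Sports    | 623.2     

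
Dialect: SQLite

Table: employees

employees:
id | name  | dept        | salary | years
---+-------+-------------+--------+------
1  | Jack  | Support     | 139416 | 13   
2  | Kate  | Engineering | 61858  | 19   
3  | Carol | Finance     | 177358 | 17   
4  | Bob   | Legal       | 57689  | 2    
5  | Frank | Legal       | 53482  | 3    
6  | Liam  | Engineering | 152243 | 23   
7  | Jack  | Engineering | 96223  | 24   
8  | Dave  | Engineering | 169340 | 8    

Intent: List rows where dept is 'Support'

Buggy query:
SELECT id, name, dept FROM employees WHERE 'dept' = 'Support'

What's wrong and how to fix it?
Bug: Single quotes denote string literals in SQL; the column name is being compared as a constant string

Fix: Remove the quotes around the column name (or use double quotes for an identifier)

Corrected query:
SELECT id, name, dept FROM employees WHERE dept = 'Support'

Result:
id | name | dept   
---+------+--------
1  | Jack | Support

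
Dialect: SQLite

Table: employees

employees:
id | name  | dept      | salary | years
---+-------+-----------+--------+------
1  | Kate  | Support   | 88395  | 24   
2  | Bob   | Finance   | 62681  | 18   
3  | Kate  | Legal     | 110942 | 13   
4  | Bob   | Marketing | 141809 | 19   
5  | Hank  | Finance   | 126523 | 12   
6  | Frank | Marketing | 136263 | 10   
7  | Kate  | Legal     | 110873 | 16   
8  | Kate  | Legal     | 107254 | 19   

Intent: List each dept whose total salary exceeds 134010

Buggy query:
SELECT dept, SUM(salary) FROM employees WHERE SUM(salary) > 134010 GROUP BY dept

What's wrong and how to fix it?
Bug: SUM(salary) is an aggregate, but WHERE filters rows before aggregation

Fix: Move the aggregate condition to a HAVING clause

Corrected query:
SELECT dept, SUM(salary) FROM employees GROUP BY dept HAVING SUM(salary) > 134010

Result:
dept      | SUM(salary)
----------+------------
Finance   | 189204     
Legal     | 329069     
Marketing | 278072     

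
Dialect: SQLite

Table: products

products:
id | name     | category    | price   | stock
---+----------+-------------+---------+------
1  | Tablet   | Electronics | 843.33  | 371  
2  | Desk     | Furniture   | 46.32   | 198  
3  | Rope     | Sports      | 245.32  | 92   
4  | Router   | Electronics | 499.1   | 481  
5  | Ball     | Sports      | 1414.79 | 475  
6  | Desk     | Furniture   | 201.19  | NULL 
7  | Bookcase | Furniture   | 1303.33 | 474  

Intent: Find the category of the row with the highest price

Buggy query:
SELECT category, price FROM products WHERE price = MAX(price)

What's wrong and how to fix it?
Bug: WHERE is evaluated per row; an aggregate over the whole table isn't defined there

Fix: Wrap MAX in a scalar subquery so WHERE compares against a single value

Corrected query:
SELECT category, price FROM products WHERE price = (SELECT MAX(price) FROM products)

Result:
category | price  
---------+--------
Sports   | 1414.79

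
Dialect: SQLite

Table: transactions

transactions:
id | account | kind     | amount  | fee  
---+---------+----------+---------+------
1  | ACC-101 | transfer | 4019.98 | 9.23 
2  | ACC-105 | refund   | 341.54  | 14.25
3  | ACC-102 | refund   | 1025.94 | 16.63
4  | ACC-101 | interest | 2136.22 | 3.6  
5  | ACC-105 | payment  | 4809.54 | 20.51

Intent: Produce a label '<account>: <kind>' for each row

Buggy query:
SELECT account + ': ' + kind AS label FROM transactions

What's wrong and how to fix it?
Bug: SQLite uses || for string concatenation; + coerces text to numbers (yielding 0)

Fix: Use the || operator for string concatenation

Corrected query:
SELECT account || ': ' || kind AS label FROM transactions

Result:
label            
-----------------
ACC-101: transfer
ACC-105: refund  
ACC-102: refund  
ACC-101: interest
ACC-105: payment 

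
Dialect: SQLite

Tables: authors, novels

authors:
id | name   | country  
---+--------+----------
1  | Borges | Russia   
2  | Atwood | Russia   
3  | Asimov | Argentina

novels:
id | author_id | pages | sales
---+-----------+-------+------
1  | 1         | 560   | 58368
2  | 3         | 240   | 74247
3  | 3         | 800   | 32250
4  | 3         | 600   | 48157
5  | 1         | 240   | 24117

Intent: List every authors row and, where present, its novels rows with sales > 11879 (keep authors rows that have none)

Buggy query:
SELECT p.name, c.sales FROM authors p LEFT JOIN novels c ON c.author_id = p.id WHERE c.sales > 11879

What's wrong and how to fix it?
Bug: A WHERE condition on the right-hand table after LEFT JOIN drops unmatched parents

Fix: Put 'c.sales > 11879' in the JOIN's ON clause instead of WHERE

Corrected query:
SELECT p.name, c.sales FROM authors p LEFT JOIN novels c ON c.author_id = p.id AND c.sales > 11879

Result:
name   | sales
-------+------
Borges | 24117
Borges | 58368
Atwood | NULL 
Asimov | 32250
Asimov | 48157
Asimov | 74247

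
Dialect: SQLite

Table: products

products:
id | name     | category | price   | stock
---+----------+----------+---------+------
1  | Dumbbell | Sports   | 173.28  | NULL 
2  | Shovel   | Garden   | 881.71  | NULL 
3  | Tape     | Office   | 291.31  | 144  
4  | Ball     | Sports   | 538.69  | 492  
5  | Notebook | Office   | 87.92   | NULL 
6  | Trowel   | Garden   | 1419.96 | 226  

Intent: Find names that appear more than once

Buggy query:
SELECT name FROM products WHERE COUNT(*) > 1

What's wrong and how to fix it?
Bug: WHERE can't reference COUNT(*); aggregates are computed after WHERE

Fix: Group first, then use HAVING for the count condition

Corrected query:
SELECT name FROM products GROUP BY name HAVING COUNT(*) > 1

Result:
(no rows)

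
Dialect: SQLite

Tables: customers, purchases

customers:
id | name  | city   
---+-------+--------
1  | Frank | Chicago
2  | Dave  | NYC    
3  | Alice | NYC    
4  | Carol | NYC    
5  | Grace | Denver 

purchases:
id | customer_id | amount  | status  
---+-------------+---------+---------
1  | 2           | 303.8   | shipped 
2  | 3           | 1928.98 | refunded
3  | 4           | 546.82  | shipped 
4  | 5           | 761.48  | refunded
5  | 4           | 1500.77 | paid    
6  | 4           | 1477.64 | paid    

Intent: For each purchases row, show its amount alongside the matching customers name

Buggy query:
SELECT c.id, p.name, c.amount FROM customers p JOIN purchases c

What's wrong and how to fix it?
Bug: Missing join condition: each purchases row is matched to all customers rows instead of just its own

Fix: Specify the join condition linking the foreign key to the parent id

Corrected query:
SELECT c.id, p.name, c.amount FROM customers p JOIN purchases c ON c.customer_id = p.id

Result:
id | name  | amount 
---+-------+--------
1  | Dave  | 303.8  
2  | Alice | 1928.98
3  | Carol | 546.82 
4  | Grace | 761.48 
5  | Carol | 1500.77
6  | Carol | 1477.64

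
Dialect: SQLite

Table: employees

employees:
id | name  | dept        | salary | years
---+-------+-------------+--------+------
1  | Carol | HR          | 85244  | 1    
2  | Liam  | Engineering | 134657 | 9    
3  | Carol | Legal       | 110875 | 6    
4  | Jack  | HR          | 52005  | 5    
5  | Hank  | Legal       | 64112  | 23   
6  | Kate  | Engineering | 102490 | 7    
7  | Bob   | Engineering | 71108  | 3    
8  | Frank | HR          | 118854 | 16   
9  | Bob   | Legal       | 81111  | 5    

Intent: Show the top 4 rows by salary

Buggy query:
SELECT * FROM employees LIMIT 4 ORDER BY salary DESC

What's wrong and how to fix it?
Bug: ORDER BY cannot follow LIMIT; LIMIT is the final clause

Fix: Sort with ORDER BY, then apply LIMIT

Corrected query:
SELECT * FROM employees ORDER BY salary DESC LIMIT 4

Result:
id | name  | dept        | salary | years
---+-------+-------------+--------+------
2  | Liam  | Engineering | 134657 | 9    
8  | Frank | HR          | 118854 | 16   
3  | Carol | Legal       | 110875 | 6    
6  | Kate  | Engineering | 102490 | 7    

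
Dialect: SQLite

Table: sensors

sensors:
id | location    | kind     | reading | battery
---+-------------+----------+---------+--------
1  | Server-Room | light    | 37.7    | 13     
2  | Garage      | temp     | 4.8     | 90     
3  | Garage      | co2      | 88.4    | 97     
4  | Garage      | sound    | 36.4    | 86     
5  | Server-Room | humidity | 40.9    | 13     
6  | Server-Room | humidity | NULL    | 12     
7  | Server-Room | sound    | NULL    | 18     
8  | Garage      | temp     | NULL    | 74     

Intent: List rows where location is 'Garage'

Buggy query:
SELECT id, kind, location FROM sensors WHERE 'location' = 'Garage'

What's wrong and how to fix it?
Bug: 'location' in single quotes is a string literal, not the column; the comparison is literal-vs-literal and never true

Fix: Remove the quotes around the column name (or use double quotes for an identifier)

Corrected query:
SELECT id, kind, location FROM sensors WHERE location = 'Garage'

Result:
id | kind  | location
---+-------+---------
2  | temp  | Garage  
3  | co2   | Garage  
4  | sound | Garage  
8  | temp  | Garage  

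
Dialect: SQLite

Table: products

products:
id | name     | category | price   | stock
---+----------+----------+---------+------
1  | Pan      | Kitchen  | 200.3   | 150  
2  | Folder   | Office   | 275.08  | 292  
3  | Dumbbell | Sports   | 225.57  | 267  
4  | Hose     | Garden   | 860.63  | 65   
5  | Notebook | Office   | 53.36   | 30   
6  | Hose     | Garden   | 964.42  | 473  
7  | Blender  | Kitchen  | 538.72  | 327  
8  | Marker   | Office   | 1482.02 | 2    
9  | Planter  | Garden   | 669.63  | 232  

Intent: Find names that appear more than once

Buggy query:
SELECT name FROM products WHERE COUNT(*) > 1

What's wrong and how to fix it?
Bug: WHERE can't reference COUNT(*); aggregates are computed after WHERE

Fix: Group first, then use HAVING for the count condition

Corrected query:
SELECT name FROM products GROUP BY name HAVING COUNT(*) > 1

Result:
name
----
Hose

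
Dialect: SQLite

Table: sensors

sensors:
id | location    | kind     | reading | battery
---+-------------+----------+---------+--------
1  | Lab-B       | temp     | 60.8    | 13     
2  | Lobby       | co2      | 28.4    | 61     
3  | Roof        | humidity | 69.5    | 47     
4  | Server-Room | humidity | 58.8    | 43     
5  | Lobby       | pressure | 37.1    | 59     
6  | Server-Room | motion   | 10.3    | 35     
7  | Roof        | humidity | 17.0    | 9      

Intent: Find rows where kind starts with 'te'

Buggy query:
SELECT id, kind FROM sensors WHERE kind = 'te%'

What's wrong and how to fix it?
Bug: Wildcards only work with LIKE; '=' treats '%' as a literal character

Fix: Replace '=' with LIKE so 'te%' is treated as a pattern

Corrected query:
SELECT id, kind FROM sensors WHERE kind LIKE 'te%'

Result:
id | kind
---+-----
1  | temp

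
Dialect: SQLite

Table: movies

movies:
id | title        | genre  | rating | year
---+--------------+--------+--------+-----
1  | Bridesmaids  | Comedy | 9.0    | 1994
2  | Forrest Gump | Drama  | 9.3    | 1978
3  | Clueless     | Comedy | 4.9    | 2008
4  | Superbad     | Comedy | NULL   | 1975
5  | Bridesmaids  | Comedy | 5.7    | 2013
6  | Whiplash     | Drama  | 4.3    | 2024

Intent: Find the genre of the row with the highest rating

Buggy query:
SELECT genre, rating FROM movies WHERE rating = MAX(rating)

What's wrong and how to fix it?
Bug: WHERE is evaluated per row; an aggregate over the whole table isn't defined there

Fix: Use a subquery: WHERE rating = (SELECT MAX(rating) FROM movies)

Corrected query:
SELECT genre, rating FROM movies WHERE rating = (SELECT MAX(rating) FROM movies)

Result:
genre | rating
------+-------
Drama | 9.3   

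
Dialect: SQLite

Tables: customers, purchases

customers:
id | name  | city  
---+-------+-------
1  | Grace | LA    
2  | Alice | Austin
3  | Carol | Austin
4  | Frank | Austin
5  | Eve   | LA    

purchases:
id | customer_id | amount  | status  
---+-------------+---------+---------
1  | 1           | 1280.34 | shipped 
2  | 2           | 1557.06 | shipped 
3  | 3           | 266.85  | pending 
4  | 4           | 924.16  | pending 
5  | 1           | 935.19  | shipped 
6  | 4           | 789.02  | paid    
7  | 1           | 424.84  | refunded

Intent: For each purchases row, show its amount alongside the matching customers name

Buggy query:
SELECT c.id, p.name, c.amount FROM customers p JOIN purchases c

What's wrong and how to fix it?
Bug: JOIN with no ON clause produces a cartesian product; every purchases row pairs with every customers row

Fix: Specify the join condition linking the foreign key to the parent id

Corrected query:
SELECT c.id, p.name, c.amount FROM customers p JOIN purchases c ON c.customer_id = p.id

Result:
id | name  | amount 
---+-------+--------
1  | Grace | 1280.34
2  | Alice | 1557.06
3  | Carol | 266.85 
4  | Frank | 924.16 
5  | Grace | 935.19 
6  | Frank | 789.02 
7  | Grace | 424.84 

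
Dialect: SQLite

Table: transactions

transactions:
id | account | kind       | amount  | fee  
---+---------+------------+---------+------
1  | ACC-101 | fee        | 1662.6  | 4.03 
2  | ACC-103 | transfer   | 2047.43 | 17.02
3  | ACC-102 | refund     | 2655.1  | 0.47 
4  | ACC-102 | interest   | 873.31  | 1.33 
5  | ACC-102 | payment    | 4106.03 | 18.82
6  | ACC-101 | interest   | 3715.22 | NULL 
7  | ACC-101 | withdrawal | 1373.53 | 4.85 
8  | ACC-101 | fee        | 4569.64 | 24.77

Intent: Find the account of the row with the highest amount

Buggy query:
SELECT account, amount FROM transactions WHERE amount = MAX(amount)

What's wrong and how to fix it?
Bug: MAX(amount) is an aggregate and cannot be used directly in WHERE

Fix: Use a subquery: WHERE amount = (SELECT MAX(amount) FROM transactions)

Corrected query:
SELECT account, amount FROM transactions WHERE amount = (SELECT MAX(amount) FROM transactions)

Result:
account | amount 
--------+--------
ACC-101 | 4569.64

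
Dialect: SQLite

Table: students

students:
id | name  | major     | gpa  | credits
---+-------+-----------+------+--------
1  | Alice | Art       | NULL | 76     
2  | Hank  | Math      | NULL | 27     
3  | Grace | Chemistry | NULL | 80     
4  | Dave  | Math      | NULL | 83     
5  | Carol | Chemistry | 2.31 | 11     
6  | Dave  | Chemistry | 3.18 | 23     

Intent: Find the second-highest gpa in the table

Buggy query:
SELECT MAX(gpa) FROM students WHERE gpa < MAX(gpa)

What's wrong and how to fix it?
Bug: The inner MAX is an aggregate inside WHERE, which is not allowed

Fix: Compute the overall MAX in a subquery, then take MAX of rows below it

Corrected query:
SELECT MAX(gpa) FROM students WHERE gpa < (SELECT MAX(gpa) FROM students)

Result:
MAX(gpa)
--------
2.31    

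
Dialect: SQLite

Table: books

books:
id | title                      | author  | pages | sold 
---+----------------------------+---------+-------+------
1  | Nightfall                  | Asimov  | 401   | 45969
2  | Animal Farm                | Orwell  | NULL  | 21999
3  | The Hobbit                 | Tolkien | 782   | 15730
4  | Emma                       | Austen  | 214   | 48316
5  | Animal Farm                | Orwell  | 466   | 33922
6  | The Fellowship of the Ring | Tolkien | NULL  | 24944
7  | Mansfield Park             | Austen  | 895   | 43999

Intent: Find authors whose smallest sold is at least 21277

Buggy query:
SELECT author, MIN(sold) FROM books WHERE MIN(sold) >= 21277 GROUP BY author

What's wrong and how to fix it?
Bug: Aggregates like MIN are computed per group after WHERE runs

Fix: Use HAVING for the per-group MIN condition

Corrected query:
SELECT author, MIN(sold) FROM books GROUP BY author HAVING MIN(sold) >= 21277

Result:
author | MIN(sold)
-------+----------
Asimov | 45969    
Austen | 43999    
Orwell | 21999    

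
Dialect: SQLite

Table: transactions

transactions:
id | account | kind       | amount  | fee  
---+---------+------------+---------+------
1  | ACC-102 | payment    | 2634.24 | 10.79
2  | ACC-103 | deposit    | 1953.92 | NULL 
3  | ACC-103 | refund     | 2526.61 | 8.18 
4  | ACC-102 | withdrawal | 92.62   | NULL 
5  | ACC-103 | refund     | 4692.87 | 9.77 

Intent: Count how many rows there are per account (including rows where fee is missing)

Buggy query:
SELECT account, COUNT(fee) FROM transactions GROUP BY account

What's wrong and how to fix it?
Bug: COUNT(fee) skips NULLs, so groups with missing fee are undercounted

Fix: Replace COUNT(fee) with COUNT(*)

Corrected query:
SELECT account, COUNT(*) FROM transactions GROUP BY account

Result:
account | COUNT(*)
--------+---------
ACC-102 | 2       
ACC-103 | 3       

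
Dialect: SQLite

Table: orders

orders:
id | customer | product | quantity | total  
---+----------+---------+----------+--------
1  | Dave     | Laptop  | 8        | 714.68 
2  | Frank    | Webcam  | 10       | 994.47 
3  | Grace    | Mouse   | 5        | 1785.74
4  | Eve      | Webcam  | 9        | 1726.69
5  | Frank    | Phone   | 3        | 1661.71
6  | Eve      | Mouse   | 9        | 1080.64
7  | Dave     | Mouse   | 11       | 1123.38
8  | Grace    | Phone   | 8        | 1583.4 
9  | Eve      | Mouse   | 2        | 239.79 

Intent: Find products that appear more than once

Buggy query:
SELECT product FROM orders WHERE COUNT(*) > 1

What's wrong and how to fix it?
Bug: COUNT(*) is an aggregate and cannot be used in WHERE

Fix: GROUP BY product, then filter groups with HAVING COUNT(*) > 1

Corrected query:
SELECT product FROM orders GROUP BY product HAVING COUNT(*) > 1

Result:
product
-------
Mouse  
Phone  
Webcam 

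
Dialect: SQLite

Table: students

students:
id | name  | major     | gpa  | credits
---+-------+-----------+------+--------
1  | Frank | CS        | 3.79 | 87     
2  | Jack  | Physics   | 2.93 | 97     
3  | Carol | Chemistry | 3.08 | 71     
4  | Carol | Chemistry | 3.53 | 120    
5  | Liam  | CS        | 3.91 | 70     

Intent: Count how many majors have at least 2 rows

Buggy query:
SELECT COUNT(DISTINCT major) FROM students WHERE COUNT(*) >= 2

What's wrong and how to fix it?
Bug: COUNT(*) cannot appear in WHERE; the per-group count doesn't exist yet

Fix: Use a subquery that GROUPs and filters with HAVING, then count its rows

Corrected query:
SELECT COUNT(*) FROM (SELECT major FROM students GROUP BY major HAVING COUNT(*) >= 2)

Result:
COUNT(*)
--------
2       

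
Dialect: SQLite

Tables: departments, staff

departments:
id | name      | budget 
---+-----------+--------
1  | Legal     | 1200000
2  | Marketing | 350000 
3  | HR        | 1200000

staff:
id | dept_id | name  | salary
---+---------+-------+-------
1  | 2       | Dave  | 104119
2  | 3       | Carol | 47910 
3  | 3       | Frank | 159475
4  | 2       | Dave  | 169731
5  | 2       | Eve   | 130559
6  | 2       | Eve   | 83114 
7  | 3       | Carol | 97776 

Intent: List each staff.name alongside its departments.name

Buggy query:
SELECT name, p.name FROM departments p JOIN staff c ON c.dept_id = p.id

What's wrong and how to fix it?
Bug: Both tables have a 'name' column; the unqualified reference is ambiguous

Fix: Prefix ambiguous columns with the table alias

Corrected query:
SELECT c.name, p.name FROM departments p JOIN staff c ON c.dept_id = p.id

Result:
name  | name     
------+----------
Dave  | Marketing
Carol | HR       
Frank | HR       
Dave  | Marketing
Eve   | Marketing
Eve   | Marketing
Carol | HR       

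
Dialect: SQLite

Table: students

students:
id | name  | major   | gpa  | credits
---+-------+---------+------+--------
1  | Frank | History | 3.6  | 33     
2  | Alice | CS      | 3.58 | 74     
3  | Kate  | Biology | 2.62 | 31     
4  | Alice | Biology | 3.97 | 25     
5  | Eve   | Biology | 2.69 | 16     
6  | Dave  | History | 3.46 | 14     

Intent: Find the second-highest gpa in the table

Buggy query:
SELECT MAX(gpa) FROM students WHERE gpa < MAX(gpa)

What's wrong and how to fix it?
Bug: The inner MAX is an aggregate inside WHERE, which is not allowed

Fix: Put the inner MAX in a scalar subquery

Corrected query:
SELECT MAX(gpa) FROM students WHERE gpa < (SELECT MAX(gpa) FROM students)

Result:
MAX(gpa)
--------
3.6     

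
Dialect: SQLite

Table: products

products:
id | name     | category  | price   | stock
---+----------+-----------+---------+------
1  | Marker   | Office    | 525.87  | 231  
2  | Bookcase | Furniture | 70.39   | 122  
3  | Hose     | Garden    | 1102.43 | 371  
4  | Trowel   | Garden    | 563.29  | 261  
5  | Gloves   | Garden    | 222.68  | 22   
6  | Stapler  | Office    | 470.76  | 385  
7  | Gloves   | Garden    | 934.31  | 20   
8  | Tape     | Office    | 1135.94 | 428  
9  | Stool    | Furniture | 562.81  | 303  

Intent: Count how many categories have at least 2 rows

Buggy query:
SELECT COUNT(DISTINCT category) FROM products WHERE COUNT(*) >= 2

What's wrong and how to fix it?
Bug: WHERE filters individual rows, not groups, so a group-level COUNT is invalid there

Fix: Group first with HAVING COUNT(*) >= 2, then COUNT the resulting groups

Corrected query:
SELECT COUNT(*) FROM (SELECT category FROM products GROUP BY category HAVING COUNT(*) >= 2)

Result:
COUNT(*)
--------
3       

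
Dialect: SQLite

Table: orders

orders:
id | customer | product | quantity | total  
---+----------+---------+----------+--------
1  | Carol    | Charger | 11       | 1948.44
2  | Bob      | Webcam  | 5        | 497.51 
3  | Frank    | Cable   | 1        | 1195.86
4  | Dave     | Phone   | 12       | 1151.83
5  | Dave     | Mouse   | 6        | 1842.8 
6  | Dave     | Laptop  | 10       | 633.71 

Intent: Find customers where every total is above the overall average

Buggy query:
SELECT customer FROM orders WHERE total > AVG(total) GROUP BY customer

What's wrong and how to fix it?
Bug: AVG() is an aggregate; it can't sit directly in WHERE

Fix: Use a subquery for AVG and a HAVING MIN(...) filter so the condition holds for every row in the group

Corrected query:
SELECT customer FROM orders GROUP BY customer HAVING MIN(total) > (SELECT AVG(total) FROM orders)

Result:
customer
--------
Carol   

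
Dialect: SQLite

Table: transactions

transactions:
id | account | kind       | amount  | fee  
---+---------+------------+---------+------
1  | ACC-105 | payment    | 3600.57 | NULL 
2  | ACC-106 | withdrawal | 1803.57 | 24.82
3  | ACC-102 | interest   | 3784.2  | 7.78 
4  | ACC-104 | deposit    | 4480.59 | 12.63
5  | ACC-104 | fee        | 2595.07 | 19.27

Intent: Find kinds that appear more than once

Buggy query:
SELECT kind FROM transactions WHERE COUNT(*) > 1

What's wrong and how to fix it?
Bug: WHERE can't reference COUNT(*); aggregates are computed after WHERE

Fix: GROUP BY kind, then filter groups with HAVING COUNT(*) > 1

Corrected query:
SELECT kind FROM transactions GROUP BY kind HAVING COUNT(*) > 1

Result:
(no rows)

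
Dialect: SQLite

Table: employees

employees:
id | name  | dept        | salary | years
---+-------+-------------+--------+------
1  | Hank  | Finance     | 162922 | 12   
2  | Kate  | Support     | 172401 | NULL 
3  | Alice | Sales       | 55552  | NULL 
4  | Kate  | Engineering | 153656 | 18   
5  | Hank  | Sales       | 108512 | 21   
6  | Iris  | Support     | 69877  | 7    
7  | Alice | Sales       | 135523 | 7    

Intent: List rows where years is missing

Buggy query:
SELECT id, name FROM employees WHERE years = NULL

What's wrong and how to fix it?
Bug: '= NULL' is always unknown in SQL three-valued logic, so no rows match

Fix: Use IS NULL to test for NULL

Corrected query:
SELECT id, name FROM employees WHERE years IS NULL

Result:
id | name 
---+------
2  | Kate 
3  | Alice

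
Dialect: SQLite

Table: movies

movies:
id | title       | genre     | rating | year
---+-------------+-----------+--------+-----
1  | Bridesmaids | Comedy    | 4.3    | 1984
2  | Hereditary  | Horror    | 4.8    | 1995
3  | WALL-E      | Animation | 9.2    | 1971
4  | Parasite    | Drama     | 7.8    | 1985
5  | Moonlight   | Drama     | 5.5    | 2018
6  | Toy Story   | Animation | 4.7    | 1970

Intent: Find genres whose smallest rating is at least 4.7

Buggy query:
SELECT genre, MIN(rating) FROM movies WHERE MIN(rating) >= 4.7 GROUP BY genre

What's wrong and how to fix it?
Bug: Aggregates like MIN are computed per group after WHERE runs

Fix: Replace WHERE with HAVING after the GROUP BY

Corrected query:
SELECT genre, MIN(rating) FROM movies GROUP BY genre HAVING MIN(rating) >= 4.7

Result:
genre     | MIN(rating)
----------+------------
Animation | 4.7        
Drama     | 5.5        
Horror    | 4.8        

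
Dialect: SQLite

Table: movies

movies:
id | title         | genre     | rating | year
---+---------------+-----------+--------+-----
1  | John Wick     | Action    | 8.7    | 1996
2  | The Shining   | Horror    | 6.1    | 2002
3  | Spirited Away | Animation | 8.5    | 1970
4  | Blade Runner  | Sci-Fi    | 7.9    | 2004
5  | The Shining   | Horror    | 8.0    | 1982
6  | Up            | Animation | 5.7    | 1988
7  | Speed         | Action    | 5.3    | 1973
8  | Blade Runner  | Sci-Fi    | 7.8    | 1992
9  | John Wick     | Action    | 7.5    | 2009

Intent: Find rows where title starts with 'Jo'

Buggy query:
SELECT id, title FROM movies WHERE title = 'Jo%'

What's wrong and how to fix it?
Bug: '=' compares the literal string including the % character; pattern matching needs LIKE

Fix: Use LIKE for wildcard pattern matching

Corrected query:
SELECT id, title FROM movies WHERE title LIKE 'Jo%'

Result:
id | title    
---+----------
1  | John Wick
9  | John Wick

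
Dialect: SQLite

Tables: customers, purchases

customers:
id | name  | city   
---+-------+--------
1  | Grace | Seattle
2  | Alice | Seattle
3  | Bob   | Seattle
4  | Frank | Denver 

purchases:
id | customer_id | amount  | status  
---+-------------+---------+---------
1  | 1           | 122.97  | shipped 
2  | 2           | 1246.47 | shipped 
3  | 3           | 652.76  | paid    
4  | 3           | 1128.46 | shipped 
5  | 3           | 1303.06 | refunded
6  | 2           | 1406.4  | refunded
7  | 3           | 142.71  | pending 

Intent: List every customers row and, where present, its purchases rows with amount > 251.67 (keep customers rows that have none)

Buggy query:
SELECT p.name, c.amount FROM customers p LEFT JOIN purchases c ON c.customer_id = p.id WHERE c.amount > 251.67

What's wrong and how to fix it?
Bug: Filtering c.amount in WHERE discards the NULL rows produced by LEFT JOIN, turning it into an inner join

Fix: Move the right-table condition into the ON clause so unmatched parents are kept

Corrected query:
SELECT p.name, c.amount FROM customers p LEFT JOIN purchases c ON c.customer_id = p.id AND c.amount > 251.67

Result:
name  | amount 
------+--------
Grace | NULL   
Alice | 1246.47
Alice | 1406.4 
Bob   | 652.76 
Bob   | 1128.46
Bob   | 1303.06
Frank | NULL   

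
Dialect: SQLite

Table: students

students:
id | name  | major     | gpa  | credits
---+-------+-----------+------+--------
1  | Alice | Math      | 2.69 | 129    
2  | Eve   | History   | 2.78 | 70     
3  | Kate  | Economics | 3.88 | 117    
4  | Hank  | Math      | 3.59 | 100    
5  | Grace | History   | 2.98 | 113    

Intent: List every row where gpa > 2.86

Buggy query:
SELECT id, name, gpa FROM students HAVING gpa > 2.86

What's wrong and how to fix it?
Bug: HAVING filters the output of aggregation, but this query has no GROUP BY and no aggregate functions, so SQLite rejects it (HAVING clause on a non-aggregate query); the condition here is per row

Fix: Use WHERE for row-level filtering

Corrected query:
SELECT id, name, gpa FROM students WHERE gpa > 2.86

Result:
id | name  | gpa 
---+-------+-----
3  | Kate  | 3.88
4  | Hank  | 3.59
5  | Grace | 2.98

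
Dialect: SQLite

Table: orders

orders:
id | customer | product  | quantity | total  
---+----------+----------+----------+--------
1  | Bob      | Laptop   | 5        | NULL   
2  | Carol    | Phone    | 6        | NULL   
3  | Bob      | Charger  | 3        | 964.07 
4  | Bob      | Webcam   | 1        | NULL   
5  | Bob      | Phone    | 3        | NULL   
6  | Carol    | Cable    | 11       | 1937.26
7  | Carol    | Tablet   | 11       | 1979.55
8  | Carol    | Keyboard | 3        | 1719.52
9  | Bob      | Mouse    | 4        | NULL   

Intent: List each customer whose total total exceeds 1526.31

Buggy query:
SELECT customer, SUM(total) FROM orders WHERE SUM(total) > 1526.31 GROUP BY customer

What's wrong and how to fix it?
Bug: WHERE runs before GROUP BY, so aggregates aren't available there

Fix: Use HAVING (which filters groups after aggregation) instead of WHERE

Corrected query:
SELECT customer, SUM(total) FROM orders GROUP BY customer HAVING SUM(total) > 1526.31

Result:
customer | SUM(total)
---------+-----------
Carol    | 5636.33   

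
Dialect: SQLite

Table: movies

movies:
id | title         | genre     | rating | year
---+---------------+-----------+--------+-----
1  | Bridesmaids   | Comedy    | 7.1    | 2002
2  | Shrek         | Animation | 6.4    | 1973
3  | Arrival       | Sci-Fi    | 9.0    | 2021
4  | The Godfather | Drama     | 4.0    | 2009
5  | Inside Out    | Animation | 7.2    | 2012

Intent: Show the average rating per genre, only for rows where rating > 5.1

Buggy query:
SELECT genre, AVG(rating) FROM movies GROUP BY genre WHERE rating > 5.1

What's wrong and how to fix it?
Bug: Row-level WHERE must come before GROUP BY in the clause order

Fix: Place WHERE between FROM and GROUP BY

Corrected query:
SELECT genre, AVG(rating) FROM movies WHERE rating > 5.1 GROUP BY genre

Result:
genre     | AVG(rating)
----------+------------
Animation | 6.8        
Comedy    | 7.1        
Sci-Fi    | 9          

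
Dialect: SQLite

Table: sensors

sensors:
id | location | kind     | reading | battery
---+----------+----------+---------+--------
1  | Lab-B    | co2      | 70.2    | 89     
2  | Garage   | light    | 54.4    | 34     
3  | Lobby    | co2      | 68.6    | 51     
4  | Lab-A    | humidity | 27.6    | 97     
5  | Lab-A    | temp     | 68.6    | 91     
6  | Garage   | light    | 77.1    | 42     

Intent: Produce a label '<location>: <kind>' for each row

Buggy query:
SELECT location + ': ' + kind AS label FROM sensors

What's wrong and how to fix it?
Bug: SQLite uses || for string concatenation; + coerces text to numbers (yielding 0)

Fix: Replace + with || to concatenate text

Corrected query:
SELECT location || ': ' || kind AS label FROM sensors

Result:
label          
---------------
Lab-B: co2     
Garage: light  
Lobby: co2     
Lab-A: humidity
Lab-A: temp    
Garage: light  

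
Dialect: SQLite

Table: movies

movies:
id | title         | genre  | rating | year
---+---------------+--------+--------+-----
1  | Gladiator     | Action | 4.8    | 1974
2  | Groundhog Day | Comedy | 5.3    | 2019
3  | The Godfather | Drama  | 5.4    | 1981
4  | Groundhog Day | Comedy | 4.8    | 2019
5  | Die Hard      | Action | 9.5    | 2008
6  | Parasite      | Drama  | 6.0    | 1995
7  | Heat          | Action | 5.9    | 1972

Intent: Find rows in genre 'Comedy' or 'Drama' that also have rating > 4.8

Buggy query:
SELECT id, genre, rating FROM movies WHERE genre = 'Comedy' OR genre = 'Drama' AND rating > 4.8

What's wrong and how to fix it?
Bug: Without parentheses, AND is evaluated before OR, so the rating filter only applies to the 'Drama' branch

Fix: Group the OR with parentheses (or use IN), then AND the threshold

Corrected query:
SELECT id, genre, rating FROM movies WHERE (genre = 'Comedy' OR genre = 'Drama') AND rating > 4.8

Result:
id | genre  | rating
---+--------+-------
2  | Comedy | 5.3   
3  | Drama  | 5.4   
6  | Drama  | 6     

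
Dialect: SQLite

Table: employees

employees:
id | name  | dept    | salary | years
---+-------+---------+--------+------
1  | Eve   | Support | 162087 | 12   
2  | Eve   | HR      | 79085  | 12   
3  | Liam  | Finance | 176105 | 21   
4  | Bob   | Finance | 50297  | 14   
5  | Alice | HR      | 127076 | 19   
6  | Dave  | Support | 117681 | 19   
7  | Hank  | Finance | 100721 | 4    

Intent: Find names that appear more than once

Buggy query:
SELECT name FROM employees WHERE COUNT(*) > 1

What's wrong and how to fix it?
Bug: COUNT(*) is an aggregate and cannot be used in WHERE

Fix: GROUP BY name, then filter groups with HAVING COUNT(*) > 1

Corrected query:
SELECT name FROM employees GROUP BY name HAVING COUNT(*) > 1

Result:
name
----
Eve 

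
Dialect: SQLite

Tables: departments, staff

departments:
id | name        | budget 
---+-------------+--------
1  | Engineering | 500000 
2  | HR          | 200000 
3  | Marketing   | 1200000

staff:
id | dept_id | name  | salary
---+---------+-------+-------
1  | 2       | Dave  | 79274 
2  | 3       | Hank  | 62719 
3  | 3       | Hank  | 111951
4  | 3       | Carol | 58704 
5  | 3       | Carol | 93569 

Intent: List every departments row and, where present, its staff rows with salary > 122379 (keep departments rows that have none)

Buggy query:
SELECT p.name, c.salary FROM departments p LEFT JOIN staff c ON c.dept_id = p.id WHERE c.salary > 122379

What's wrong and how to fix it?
Bug: A WHERE condition on the right-hand table after LEFT JOIN drops unmatched parents

Fix: Move the right-table condition into the ON clause so unmatched parents are kept

Corrected query:
SELECT p.name, c.salary FROM departments p LEFT JOIN staff c ON c.dept_id = p.id AND c.salary > 122379

Result:
name        | salary
------------+-------
Engineering | NULL  
HR          | NULL  
Marketing   | NULL  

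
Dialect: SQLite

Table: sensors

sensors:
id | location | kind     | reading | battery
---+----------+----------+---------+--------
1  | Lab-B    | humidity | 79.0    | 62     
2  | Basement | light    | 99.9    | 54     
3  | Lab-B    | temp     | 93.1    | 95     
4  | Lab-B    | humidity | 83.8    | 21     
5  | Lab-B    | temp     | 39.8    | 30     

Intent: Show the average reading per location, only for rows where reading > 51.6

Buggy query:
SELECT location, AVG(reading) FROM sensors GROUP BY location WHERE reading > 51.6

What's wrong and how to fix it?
Bug: WHERE cannot follow GROUP BY

Fix: Move the WHERE clause before GROUP BY

Corrected query:
SELECT location, AVG(reading) FROM sensors WHERE reading > 51.6 GROUP BY location

Result:
location | AVG(reading)
---------+-------------
Basement | 99.9        
Lab-B    | 85.3        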